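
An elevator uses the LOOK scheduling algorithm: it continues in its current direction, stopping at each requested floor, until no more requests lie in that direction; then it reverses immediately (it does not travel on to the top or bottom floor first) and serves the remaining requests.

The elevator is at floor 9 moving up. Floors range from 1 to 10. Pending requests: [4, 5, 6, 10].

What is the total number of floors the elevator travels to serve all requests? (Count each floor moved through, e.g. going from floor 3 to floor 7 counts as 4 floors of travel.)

Start at floor 9 moving up, LOOK stop order: [10, 6, 5, 4]
  9 → 10: |10-9| = 1, total = 1
  10 → 6: |6-10| = 4, total = 5
  6 → 5: |5-6| = 1, total = 6
  5 → 4: |4-5| = 1, total = 7

Answer: 7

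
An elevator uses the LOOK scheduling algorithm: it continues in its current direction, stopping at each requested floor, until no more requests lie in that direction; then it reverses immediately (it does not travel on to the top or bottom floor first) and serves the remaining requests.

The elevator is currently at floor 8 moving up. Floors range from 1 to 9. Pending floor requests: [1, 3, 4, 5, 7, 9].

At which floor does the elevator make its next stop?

Current floor: 8, direction: up
Requests above: [9]
Requests below: [1, 3, 4, 5, 7]
Moving up and requests lie above → nearest above is min([9]) = 9

Answer: 9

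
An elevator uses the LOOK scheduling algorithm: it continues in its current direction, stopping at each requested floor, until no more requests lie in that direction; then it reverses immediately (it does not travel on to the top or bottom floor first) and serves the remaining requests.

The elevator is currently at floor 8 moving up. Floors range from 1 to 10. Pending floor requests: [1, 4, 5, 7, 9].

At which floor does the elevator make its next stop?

Current floor: 8, direction: up
Requests above: [9]
Requests below: [1, 4, 5, 7]
Moving up and requests lie above → nearest above is min([9]) = 9

Answer: 9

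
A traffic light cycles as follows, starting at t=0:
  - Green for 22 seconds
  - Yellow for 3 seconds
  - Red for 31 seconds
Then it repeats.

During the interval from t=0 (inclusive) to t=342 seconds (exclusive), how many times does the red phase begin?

Cycle = 22+3+31 = 56s
red phase starts at t = k*56 + 25 for k=0,1,2,...
Need k*56+25 < 342 → k < 5.661
k ∈ {0, ..., 5} → 6 starts

Answer: 6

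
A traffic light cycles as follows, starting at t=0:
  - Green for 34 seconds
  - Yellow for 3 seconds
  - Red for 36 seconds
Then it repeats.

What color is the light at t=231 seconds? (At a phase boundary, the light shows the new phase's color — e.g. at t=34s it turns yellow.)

Cycle length = 34 + 3 + 36 = 73s
t = 231, phase_t = 231 mod 73 = 12
12 < 34 (green end) → GREEN

Answer: green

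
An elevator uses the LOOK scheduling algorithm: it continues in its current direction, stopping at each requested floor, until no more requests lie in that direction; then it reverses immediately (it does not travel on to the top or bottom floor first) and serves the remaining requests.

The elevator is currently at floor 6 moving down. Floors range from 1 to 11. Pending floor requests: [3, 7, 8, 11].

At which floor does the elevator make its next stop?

Current floor: 6, direction: down
Requests above: [7, 8, 11]
Requests below: [3]
Moving down and requests lie below → nearest below is max([3]) = 3

Answer: 3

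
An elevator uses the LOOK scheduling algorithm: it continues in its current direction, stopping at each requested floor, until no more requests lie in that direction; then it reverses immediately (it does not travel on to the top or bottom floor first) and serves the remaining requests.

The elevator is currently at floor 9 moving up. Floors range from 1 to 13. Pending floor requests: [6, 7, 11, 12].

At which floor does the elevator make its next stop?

Current floor: 9, direction: up
Requests above: [11, 12]
Requests below: [6, 7]
Moving up and requests lie above → nearest above is min([11, 12]) = 11

Answer: 11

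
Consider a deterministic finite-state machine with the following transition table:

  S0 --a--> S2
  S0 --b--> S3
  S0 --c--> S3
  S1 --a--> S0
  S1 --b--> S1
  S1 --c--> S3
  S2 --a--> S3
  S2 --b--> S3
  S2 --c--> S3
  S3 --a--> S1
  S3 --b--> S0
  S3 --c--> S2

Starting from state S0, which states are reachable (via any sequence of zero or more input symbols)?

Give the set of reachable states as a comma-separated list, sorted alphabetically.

Answer: S0, S1, S2, S3

Derivation:
BFS from S0:
  visit S0: S0--a-->S2 (new), S0--b-->S3 (new), S0--c-->S3 (seen)
  visit S2: S2--a-->S3 (seen), S2--b-->S3 (seen), S2--c-->S3 (seen)
  visit S3: S3--a-->S1 (new), S3--b-->S0 (seen), S3--c-->S2 (seen)
  visit S1: S1--a-->S0 (seen), S1--b-->S1 (seen), S1--c-->S3 (seen)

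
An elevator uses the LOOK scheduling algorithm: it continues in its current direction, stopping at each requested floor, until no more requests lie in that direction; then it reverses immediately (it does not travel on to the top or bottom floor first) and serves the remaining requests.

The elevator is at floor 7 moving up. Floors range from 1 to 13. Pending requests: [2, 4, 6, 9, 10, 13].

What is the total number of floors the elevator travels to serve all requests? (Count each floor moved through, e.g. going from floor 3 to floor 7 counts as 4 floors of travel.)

Answer: 17

Derivation:
Start at floor 7 moving up, LOOK stop order: [9, 10, 13, 6, 4, 2]
  7 → 9: |9-7| = 2, total = 2
  9 → 10: |10-9| = 1, total = 3
  10 → 13: |13-10| = 3, total = 6
  13 → 6: |6-13| = 7, total = 13
  6 → 4: |4-6| = 2, total = 15
  4 → 2: |2-4| = 2, total = 17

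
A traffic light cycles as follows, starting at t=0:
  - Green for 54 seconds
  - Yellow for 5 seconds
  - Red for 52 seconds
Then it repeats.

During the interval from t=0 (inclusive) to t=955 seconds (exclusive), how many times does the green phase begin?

Answer: 9

Derivation:
Cycle = 54+5+52 = 111s
green phase starts at t = k*111 + 0 for k=0,1,2,...
Need k*111+0 < 955 → k < 8.604
k ∈ {0, ..., 8} → 9 starts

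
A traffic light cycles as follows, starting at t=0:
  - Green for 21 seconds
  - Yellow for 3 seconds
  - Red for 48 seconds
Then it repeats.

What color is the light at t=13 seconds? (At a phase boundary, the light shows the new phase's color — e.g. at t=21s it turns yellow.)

Answer: green

Derivation:
Cycle length = 21 + 3 + 48 = 72s
t = 13, phase_t = 13 mod 72 = 13
13 < 21 (green end) → GREEN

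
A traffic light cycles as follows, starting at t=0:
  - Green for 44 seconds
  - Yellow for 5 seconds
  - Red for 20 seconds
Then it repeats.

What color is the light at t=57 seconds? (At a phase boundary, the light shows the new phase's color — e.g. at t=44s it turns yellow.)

Answer: red

Derivation:
Cycle length = 44 + 5 + 20 = 69s
t = 57, phase_t = 57 mod 69 = 57
57 >= 49 → RED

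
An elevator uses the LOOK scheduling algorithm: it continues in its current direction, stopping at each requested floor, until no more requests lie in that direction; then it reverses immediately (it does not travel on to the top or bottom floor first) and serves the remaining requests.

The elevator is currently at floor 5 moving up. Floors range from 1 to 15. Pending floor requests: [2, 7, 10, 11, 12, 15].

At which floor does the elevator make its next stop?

Answer: 7

Derivation:
Current floor: 5, direction: up
Requests above: [7, 10, 11, 12, 15]
Requests below: [2]
Moving up and requests lie above → nearest above is min([7, 10, 11, 12, 15]) = 7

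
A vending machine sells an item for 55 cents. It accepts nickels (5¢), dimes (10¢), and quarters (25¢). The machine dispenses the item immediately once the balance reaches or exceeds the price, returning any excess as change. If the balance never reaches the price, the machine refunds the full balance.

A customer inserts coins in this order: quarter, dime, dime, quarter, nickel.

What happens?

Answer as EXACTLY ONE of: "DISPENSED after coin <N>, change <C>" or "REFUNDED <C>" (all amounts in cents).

Price: 55¢
Coin 1 (quarter, 25¢): balance = 25¢
Coin 2 (dime, 10¢): balance = 35¢
Coin 3 (dime, 10¢): balance = 45¢
Coin 4 (quarter, 25¢): balance = 70¢
  → balance >= price → DISPENSE, change = 70 - 55 = 15¢

Answer: DISPENSED after coin 4, change 15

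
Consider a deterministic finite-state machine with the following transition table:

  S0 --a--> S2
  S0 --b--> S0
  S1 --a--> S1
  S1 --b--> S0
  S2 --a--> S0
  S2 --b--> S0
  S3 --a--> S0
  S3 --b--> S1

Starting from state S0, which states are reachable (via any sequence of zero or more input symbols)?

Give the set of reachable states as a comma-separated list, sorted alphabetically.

Answer: S0, S2

Derivation:
BFS from S0:
  visit S0: S0--a-->S2 (new), S0--b-->S0 (seen)
  visit S2: S2--a-->S0 (seen), S2--b-->S0 (seen)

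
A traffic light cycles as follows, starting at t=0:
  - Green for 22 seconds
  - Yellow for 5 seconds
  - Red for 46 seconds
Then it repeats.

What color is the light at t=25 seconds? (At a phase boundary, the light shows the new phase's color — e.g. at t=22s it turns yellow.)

Cycle length = 22 + 5 + 46 = 73s
t = 25, phase_t = 25 mod 73 = 25
22 <= 25 < 27 (yellow end) → YELLOW

Answer: yellow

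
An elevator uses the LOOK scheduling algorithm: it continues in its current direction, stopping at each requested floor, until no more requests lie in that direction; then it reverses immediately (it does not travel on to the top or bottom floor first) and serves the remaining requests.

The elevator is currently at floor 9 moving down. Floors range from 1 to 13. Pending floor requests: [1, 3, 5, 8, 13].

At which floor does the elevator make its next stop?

Answer: 8

Derivation:
Current floor: 9, direction: down
Requests above: [13]
Requests below: [1, 3, 5, 8]
Moving down and requests lie below → nearest below is max([1, 3, 5, 8]) = 8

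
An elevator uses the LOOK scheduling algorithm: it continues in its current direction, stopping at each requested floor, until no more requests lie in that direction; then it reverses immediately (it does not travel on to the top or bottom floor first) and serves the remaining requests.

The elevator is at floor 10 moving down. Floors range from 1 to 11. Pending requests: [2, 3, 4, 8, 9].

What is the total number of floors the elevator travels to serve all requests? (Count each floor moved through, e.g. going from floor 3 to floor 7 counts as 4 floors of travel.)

Start at floor 10 moving down, LOOK stop order: [9, 8, 4, 3, 2]
  10 → 9: |9-10| = 1, total = 1
  9 → 8: |8-9| = 1, total = 2
  8 → 4: |4-8| = 4, total = 6
  4 → 3: |3-4| = 1, total = 7
  3 → 2: |2-3| = 1, total = 8

Answer: 8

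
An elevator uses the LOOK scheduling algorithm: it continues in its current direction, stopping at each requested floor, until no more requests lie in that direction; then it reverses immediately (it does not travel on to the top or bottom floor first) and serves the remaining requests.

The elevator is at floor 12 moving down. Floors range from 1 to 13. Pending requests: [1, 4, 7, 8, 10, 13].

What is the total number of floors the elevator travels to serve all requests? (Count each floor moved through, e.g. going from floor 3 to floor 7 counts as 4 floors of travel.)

Answer: 23

Derivation:
Start at floor 12 moving down, LOOK stop order: [10, 8, 7, 4, 1, 13]
  12 → 10: |10-12| = 2, total = 2
  10 → 8: |8-10| = 2, total = 4
  8 → 7: |7-8| = 1, total = 5
  7 → 4: |4-7| = 3, total = 8
  4 → 1: |1-4| = 3, total = 11
  1 → 13: |13-1| = 12, total = 23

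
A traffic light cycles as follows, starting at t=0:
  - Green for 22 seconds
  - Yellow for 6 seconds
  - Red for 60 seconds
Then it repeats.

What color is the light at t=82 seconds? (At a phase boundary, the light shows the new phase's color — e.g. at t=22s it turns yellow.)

Cycle length = 22 + 6 + 60 = 88s
t = 82, phase_t = 82 mod 88 = 82
82 >= 28 → RED

Answer: red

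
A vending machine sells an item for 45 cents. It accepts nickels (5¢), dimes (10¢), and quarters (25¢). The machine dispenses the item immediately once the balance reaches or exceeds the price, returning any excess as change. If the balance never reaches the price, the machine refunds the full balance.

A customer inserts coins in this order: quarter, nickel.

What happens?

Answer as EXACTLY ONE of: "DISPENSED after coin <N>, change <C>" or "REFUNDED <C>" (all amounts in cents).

Answer: REFUNDED 30

Derivation:
Price: 45¢
Coin 1 (quarter, 25¢): balance = 25¢
Coin 2 (nickel, 5¢): balance = 30¢
All coins inserted, balance 30¢ < price 45¢ → REFUND 30¢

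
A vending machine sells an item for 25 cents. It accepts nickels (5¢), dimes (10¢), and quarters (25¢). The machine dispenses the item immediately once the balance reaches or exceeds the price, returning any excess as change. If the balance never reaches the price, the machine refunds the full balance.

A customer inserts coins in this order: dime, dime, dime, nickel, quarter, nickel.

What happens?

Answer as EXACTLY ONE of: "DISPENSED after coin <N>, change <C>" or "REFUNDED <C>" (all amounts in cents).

Answer: DISPENSED after coin 3, change 5

Derivation:
Price: 25¢
Coin 1 (dime, 10¢): balance = 10¢
Coin 2 (dime, 10¢): balance = 20¢
Coin 3 (dime, 10¢): balance = 30¢
  → balance >= price → DISPENSE, change = 30 - 25 = 5¢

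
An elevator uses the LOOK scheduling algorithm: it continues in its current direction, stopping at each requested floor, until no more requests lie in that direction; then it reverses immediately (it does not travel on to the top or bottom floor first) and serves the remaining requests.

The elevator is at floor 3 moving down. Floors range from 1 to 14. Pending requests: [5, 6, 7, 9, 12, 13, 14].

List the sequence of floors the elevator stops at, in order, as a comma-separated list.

Current: 3, moving DOWN
Serve below first (descending): []
Then reverse, serve above (ascending): [5, 6, 7, 9, 12, 13, 14]

Answer: 5, 6, 7, 9, 12, 13, 14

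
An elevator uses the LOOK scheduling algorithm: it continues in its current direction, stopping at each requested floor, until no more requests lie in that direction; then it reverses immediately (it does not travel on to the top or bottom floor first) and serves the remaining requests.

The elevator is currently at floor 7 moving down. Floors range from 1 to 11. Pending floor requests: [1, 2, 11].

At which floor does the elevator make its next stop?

Current floor: 7, direction: down
Requests above: [11]
Requests below: [1, 2]
Moving down and requests lie below → nearest below is max([1, 2]) = 2

Answer: 2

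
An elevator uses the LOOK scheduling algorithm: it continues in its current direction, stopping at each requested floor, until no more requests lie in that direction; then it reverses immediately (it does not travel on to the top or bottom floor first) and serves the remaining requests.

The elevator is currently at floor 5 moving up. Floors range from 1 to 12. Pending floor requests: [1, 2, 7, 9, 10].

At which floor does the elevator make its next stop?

Current floor: 5, direction: up
Requests above: [7, 9, 10]
Requests below: [1, 2]
Moving up and requests lie above → nearest above is min([7, 9, 10]) = 7

Answer: 7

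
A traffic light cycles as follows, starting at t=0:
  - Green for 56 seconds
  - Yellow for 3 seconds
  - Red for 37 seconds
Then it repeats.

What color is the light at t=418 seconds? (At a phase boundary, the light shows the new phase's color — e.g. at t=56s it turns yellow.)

Answer: green

Derivation:
Cycle length = 56 + 3 + 37 = 96s
t = 418, phase_t = 418 mod 96 = 34
34 < 56 (green end) → GREEN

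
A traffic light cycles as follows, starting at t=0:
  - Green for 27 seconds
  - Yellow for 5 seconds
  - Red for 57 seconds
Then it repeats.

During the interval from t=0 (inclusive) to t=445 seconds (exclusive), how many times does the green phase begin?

Cycle = 27+5+57 = 89s
green phase starts at t = k*89 + 0 for k=0,1,2,...
Need k*89+0 < 445 → k < 5.000
k ∈ {0, ..., 4} → 5 starts

Answer: 5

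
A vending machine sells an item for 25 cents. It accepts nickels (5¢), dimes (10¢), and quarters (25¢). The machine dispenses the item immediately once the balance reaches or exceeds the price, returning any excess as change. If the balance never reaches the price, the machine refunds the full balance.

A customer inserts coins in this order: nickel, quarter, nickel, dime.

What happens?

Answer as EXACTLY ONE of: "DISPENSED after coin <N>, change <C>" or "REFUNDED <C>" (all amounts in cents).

Answer: DISPENSED after coin 2, change 5

Derivation:
Price: 25¢
Coin 1 (nickel, 5¢): balance = 5¢
Coin 2 (quarter, 25¢): balance = 30¢
  → balance >= price → DISPENSE, change = 30 - 25 = 5¢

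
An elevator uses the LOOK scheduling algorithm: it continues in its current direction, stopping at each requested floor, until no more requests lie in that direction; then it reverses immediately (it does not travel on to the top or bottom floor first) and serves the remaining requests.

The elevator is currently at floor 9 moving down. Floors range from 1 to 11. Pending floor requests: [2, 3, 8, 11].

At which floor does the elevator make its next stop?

Answer: 8

Derivation:
Current floor: 9, direction: down
Requests above: [11]
Requests below: [2, 3, 8]
Moving down and requests lie below → nearest below is max([2, 3, 8]) = 8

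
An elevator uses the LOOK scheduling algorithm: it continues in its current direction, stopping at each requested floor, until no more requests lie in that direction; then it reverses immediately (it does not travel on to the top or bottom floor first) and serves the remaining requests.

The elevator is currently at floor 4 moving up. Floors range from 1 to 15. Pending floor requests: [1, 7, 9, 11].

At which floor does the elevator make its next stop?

Answer: 7

Derivation:
Current floor: 4, direction: up
Requests above: [7, 9, 11]
Requests below: [1]
Moving up and requests lie above → nearest above is min([7, 9, 11]) = 7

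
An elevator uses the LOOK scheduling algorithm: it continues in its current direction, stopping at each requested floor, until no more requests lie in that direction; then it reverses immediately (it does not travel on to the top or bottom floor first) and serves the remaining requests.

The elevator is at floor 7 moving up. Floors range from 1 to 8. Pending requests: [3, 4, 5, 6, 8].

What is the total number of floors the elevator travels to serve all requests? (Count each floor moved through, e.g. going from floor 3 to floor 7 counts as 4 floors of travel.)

Start at floor 7 moving up, LOOK stop order: [8, 6, 5, 4, 3]
  7 → 8: |8-7| = 1, total = 1
  8 → 6: |6-8| = 2, total = 3
  6 → 5: |5-6| = 1, total = 4
  5 → 4: |4-5| = 1, total = 5
  4 → 3: |3-4| = 1, total = 6

Answer: 6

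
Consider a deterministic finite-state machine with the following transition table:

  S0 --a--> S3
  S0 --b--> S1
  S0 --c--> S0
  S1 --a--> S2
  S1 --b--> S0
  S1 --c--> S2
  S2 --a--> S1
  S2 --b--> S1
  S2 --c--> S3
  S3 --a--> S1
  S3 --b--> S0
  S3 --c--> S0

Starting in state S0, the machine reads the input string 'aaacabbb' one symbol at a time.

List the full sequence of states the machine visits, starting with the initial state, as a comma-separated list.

Answer: S0, S3, S1, S2, S3, S1, S0, S1, S0

Derivation:
Start: S0
  read 'a': S0 --a--> S3
  read 'a': S3 --a--> S1
  read 'a': S1 --a--> S2
  read 'c': S2 --c--> S3
  read 'a': S3 --a--> S1
  read 'b': S1 --b--> S0
  read 'b': S0 --b--> S1
  read 'b': S1 --b--> S0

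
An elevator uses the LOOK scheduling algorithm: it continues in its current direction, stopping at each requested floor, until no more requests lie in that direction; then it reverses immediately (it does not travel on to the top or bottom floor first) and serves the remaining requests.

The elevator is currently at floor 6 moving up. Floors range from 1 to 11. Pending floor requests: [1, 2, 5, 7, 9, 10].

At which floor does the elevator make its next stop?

Answer: 7

Derivation:
Current floor: 6, direction: up
Requests above: [7, 9, 10]
Requests below: [1, 2, 5]
Moving up and requests lie above → nearest above is min([7, 9, 10]) = 7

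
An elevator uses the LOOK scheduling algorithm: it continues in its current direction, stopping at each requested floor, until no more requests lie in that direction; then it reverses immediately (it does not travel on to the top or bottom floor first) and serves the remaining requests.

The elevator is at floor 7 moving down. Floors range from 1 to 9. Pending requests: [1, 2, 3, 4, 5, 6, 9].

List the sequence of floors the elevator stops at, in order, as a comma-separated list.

Current: 7, moving DOWN
Serve below first (descending): [6, 5, 4, 3, 2, 1]
Then reverse, serve above (ascending): [9]

Answer: 6, 5, 4, 3, 2, 1, 9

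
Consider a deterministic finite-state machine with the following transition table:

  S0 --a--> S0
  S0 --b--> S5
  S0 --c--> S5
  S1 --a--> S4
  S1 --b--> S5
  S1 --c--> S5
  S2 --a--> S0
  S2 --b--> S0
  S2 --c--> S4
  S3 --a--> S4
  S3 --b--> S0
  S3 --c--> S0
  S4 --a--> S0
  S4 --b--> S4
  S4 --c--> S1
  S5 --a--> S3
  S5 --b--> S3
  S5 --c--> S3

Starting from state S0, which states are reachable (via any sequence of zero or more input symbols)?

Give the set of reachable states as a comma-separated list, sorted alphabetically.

Answer: S0, S1, S3, S4, S5

Derivation:
BFS from S0:
  visit S0: S0--a-->S0 (seen), S0--b-->S5 (new), S0--c-->S5 (seen)
  visit S5: S5--a-->S3 (new), S5--b-->S3 (seen), S5--c-->S3 (seen)
  visit S3: S3--a-->S4 (new), S3--b-->S0 (seen), S3--c-->S0 (seen)
  visit S4: S4--a-->S0 (seen), S4--b-->S4 (seen), S4--c-->S1 (new)
  visit S1: S1--a-->S4 (seen), S1--b-->S5 (seen), S1--c-->S5 (seen)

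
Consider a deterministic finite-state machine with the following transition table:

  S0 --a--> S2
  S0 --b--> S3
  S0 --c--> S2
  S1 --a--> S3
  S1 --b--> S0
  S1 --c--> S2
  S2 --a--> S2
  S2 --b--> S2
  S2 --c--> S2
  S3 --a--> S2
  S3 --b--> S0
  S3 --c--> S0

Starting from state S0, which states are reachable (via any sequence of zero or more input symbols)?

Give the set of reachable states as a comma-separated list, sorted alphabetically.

Answer: S0, S2, S3

Derivation:
BFS from S0:
  visit S0: S0--a-->S2 (new), S0--b-->S3 (new), S0--c-->S2 (seen)
  visit S2: S2--a-->S2 (seen), S2--b-->S2 (seen), S2--c-->S2 (seen)
  visit S3: S3--a-->S2 (seen), S3--b-->S0 (seen), S3--c-->S0 (seen)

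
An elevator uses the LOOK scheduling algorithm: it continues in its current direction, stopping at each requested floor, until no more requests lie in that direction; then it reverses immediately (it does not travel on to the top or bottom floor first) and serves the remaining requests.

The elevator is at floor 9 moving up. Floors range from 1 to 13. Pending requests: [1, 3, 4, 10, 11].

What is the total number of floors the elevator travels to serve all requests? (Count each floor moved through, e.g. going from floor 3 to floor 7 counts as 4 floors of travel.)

Answer: 12

Derivation:
Start at floor 9 moving up, LOOK stop order: [10, 11, 4, 3, 1]
  9 → 10: |10-9| = 1, total = 1
  10 → 11: |11-10| = 1, total = 2
  11 → 4: |4-11| = 7, total = 9
  4 → 3: |3-4| = 1, total = 10
  3 → 1: |1-3| = 2, total = 12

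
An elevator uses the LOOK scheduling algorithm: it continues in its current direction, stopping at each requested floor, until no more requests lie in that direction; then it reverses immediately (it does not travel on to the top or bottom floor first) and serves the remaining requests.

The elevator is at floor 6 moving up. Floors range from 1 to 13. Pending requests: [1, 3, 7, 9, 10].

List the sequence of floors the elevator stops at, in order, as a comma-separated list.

Current: 6, moving UP
Serve above first (ascending): [7, 9, 10]
Then reverse, serve below (descending): [3, 1]

Answer: 7, 9, 10, 3, 1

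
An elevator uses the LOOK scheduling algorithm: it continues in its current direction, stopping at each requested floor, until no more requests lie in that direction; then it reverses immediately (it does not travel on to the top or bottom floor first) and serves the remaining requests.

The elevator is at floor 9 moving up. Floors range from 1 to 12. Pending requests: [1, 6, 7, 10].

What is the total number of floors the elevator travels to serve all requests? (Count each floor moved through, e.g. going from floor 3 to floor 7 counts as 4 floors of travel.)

Start at floor 9 moving up, LOOK stop order: [10, 7, 6, 1]
  9 → 10: |10-9| = 1, total = 1
  10 → 7: |7-10| = 3, total = 4
  7 → 6: |6-7| = 1, total = 5
  6 → 1: |1-6| = 5, total = 10

Answer: 10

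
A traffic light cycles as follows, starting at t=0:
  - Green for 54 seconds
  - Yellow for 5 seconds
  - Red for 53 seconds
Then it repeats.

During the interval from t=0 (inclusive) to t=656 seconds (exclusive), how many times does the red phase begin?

Cycle = 54+5+53 = 112s
red phase starts at t = k*112 + 59 for k=0,1,2,...
Need k*112+59 < 656 → k < 5.330
k ∈ {0, ..., 5} → 6 starts

Answer: 6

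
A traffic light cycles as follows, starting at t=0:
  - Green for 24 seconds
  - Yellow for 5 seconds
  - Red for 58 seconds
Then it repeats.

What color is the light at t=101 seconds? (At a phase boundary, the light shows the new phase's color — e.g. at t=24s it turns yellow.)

Cycle length = 24 + 5 + 58 = 87s
t = 101, phase_t = 101 mod 87 = 14
14 < 24 (green end) → GREEN

Answer: green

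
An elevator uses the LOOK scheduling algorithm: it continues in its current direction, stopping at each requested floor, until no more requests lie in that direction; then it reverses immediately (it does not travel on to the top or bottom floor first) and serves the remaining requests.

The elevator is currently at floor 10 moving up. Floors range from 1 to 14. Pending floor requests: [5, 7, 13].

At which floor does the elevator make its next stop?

Current floor: 10, direction: up
Requests above: [13]
Requests below: [5, 7]
Moving up and requests lie above → nearest above is min([13]) = 13

Answer: 13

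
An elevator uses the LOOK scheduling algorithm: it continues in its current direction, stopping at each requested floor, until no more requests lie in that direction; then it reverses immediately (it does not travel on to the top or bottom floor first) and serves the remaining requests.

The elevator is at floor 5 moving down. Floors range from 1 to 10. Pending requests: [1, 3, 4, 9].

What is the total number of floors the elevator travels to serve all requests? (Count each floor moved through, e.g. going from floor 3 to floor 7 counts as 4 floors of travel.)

Answer: 12

Derivation:
Start at floor 5 moving down, LOOK stop order: [4, 3, 1, 9]
  5 → 4: |4-5| = 1, total = 1
  4 → 3: |3-4| = 1, total = 2
  3 → 1: |1-3| = 2, total = 4
  1 → 9: |9-1| = 8, total = 12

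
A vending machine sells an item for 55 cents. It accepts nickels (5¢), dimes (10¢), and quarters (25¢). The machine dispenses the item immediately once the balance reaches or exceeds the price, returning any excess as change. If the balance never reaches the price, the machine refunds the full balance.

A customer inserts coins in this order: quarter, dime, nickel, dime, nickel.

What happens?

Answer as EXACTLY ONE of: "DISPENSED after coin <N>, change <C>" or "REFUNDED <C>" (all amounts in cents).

Price: 55¢
Coin 1 (quarter, 25¢): balance = 25¢
Coin 2 (dime, 10¢): balance = 35¢
Coin 3 (nickel, 5¢): balance = 40¢
Coin 4 (dime, 10¢): balance = 50¢
Coin 5 (nickel, 5¢): balance = 55¢
  → balance >= price → DISPENSE, change = 55 - 55 = 0¢

Answer: DISPENSED after coin 5, change 0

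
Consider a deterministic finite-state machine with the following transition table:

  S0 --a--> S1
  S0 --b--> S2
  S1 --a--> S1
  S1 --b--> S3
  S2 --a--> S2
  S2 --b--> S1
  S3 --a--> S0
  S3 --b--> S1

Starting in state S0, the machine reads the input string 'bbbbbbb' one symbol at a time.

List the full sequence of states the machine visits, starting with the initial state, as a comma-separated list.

Answer: S0, S2, S1, S3, S1, S3, S1, S3

Derivation:
Start: S0
  read 'b': S0 --b--> S2
  read 'b': S2 --b--> S1
  read 'b': S1 --b--> S3
  read 'b': S3 --b--> S1
  read 'b': S1 --b--> S3
  read 'b': S3 --b--> S1
  read 'b': S1 --b--> S3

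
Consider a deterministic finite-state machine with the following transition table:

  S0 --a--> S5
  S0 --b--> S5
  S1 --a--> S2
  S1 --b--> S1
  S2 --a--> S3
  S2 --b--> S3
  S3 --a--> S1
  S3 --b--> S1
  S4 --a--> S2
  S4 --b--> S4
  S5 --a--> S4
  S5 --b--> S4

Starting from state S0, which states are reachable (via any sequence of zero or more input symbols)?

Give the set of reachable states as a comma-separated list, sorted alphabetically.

BFS from S0:
  visit S0: S0--a-->S5 (new), S0--b-->S5 (seen)
  visit S5: S5--a-->S4 (new), S5--b-->S4 (seen)
  visit S4: S4--a-->S2 (new), S4--b-->S4 (seen)
  visit S2: S2--a-->S3 (new), S2--b-->S3 (seen)
  visit S3: S3--a-->S1 (new), S3--b-->S1 (seen)
  visit S1: S1--a-->S2 (seen), S1--b-->S1 (seen)

Answer: S0, S1, S2, S3, S4, S5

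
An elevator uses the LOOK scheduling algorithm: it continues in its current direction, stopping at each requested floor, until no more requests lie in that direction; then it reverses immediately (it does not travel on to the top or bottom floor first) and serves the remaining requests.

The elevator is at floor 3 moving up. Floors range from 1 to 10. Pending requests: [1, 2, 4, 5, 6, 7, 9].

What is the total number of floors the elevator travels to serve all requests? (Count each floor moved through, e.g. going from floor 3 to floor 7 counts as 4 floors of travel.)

Start at floor 3 moving up, LOOK stop order: [4, 5, 6, 7, 9, 2, 1]
  3 → 4: |4-3| = 1, total = 1
  4 → 5: |5-4| = 1, total = 2
  5 → 6: |6-5| = 1, total = 3
  6 → 7: |7-6| = 1, total = 4
  7 → 9: |9-7| = 2, total = 6
  9 → 2: |2-9| = 7, total = 13
  2 → 1: |1-2| = 1, total = 14

Answer: 14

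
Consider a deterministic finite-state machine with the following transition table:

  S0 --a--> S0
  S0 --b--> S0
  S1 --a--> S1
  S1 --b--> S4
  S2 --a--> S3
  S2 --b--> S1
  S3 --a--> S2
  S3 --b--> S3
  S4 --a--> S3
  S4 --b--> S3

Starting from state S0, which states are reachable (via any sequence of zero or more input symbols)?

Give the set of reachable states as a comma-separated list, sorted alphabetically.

Answer: S0

Derivation:
BFS from S0:
  visit S0: S0--a-->S0 (seen), S0--b-->S0 (seen)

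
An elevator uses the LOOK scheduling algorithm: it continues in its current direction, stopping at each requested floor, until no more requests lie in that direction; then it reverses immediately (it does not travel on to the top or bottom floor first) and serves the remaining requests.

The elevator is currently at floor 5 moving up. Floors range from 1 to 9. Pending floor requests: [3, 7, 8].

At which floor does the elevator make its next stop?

Current floor: 5, direction: up
Requests above: [7, 8]
Requests below: [3]
Moving up and requests lie above → nearest above is min([7, 8]) = 7

Answer: 7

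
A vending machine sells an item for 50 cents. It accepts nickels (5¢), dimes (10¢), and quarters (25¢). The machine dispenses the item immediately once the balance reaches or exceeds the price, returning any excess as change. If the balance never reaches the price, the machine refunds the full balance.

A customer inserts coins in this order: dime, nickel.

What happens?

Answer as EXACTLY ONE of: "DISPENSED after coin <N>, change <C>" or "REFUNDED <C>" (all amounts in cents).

Answer: REFUNDED 15

Derivation:
Price: 50¢
Coin 1 (dime, 10¢): balance = 10¢
Coin 2 (nickel, 5¢): balance = 15¢
All coins inserted, balance 15¢ < price 50¢ → REFUND 15¢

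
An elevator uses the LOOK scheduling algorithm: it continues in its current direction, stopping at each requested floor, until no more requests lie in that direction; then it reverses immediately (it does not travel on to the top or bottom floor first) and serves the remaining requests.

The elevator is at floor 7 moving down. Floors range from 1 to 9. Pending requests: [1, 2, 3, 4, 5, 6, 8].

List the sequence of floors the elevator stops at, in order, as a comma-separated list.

Answer: 6, 5, 4, 3, 2, 1, 8

Derivation:
Current: 7, moving DOWN
Serve below first (descending): [6, 5, 4, 3, 2, 1]
Then reverse, serve above (ascending): [8]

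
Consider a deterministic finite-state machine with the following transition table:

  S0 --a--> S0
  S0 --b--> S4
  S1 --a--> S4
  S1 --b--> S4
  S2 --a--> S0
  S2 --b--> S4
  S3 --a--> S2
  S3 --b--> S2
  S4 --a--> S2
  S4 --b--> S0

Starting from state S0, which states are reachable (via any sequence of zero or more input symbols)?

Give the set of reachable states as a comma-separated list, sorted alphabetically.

Answer: S0, S2, S4

Derivation:
BFS from S0:
  visit S0: S0--a-->S0 (seen), S0--b-->S4 (new)
  visit S4: S4--a-->S2 (new), S4--b-->S0 (seen)
  visit S2: S2--a-->S0 (seen), S2--b-->S4 (seen)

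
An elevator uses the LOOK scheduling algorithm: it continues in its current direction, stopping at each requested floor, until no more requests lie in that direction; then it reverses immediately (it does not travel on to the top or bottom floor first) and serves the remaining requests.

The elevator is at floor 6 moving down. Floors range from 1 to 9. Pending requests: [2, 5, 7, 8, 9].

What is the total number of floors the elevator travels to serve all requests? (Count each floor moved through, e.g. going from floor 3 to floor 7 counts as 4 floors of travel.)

Start at floor 6 moving down, LOOK stop order: [5, 2, 7, 8, 9]
  6 → 5: |5-6| = 1, total = 1
  5 → 2: |2-5| = 3, total = 4
  2 → 7: |7-2| = 5, total = 9
  7 → 8: |8-7| = 1, total = 10
  8 → 9: |9-8| = 1, total = 11

Answer: 11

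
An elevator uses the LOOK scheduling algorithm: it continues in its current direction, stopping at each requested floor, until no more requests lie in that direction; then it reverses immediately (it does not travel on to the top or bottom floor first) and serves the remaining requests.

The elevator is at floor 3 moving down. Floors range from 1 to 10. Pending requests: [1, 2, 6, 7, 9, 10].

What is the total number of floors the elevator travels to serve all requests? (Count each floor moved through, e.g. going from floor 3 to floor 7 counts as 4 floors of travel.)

Start at floor 3 moving down, LOOK stop order: [2, 1, 6, 7, 9, 10]
  3 → 2: |2-3| = 1, total = 1
  2 → 1: |1-2| = 1, total = 2
  1 → 6: |6-1| = 5, total = 7
  6 → 7: |7-6| = 1, total = 8
  7 → 9: |9-7| = 2, total = 10
  9 → 10: |10-9| = 1, total = 11

Answer: 11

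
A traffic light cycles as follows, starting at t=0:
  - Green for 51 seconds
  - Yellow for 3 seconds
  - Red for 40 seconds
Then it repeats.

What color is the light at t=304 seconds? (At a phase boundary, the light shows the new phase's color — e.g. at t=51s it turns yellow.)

Cycle length = 51 + 3 + 40 = 94s
t = 304, phase_t = 304 mod 94 = 22
22 < 51 (green end) → GREEN

Answer: green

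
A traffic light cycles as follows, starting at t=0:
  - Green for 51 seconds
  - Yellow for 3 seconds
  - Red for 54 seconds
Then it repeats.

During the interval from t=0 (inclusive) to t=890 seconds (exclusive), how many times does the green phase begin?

Cycle = 51+3+54 = 108s
green phase starts at t = k*108 + 0 for k=0,1,2,...
Need k*108+0 < 890 → k < 8.241
k ∈ {0, ..., 8} → 9 starts

Answer: 9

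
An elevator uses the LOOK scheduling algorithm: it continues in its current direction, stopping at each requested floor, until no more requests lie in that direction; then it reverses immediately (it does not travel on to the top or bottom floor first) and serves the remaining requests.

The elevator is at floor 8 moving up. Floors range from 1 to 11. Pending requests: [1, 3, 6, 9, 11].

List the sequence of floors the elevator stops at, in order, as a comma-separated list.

Answer: 9, 11, 6, 3, 1

Derivation:
Current: 8, moving UP
Serve above first (ascending): [9, 11]
Then reverse, serve below (descending): [6, 3, 1]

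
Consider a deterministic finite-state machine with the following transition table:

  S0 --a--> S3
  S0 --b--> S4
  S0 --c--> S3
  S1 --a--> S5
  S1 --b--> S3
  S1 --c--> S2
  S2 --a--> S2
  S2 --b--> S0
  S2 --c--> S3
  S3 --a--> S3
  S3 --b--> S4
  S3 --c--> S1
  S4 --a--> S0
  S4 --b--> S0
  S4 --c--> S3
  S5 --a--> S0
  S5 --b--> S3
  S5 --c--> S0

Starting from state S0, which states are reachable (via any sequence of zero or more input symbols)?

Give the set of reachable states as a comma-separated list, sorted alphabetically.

Answer: S0, S1, S2, S3, S4, S5

Derivation:
BFS from S0:
  visit S0: S0--a-->S3 (new), S0--b-->S4 (new), S0--c-->S3 (seen)
  visit S3: S3--a-->S3 (seen), S3--b-->S4 (seen), S3--c-->S1 (new)
  visit S4: S4--a-->S0 (seen), S4--b-->S0 (seen), S4--c-->S3 (seen)
  visit S1: S1--a-->S5 (new), S1--b-->S3 (seen), S1--c-->S2 (new)
  visit S5: S5--a-->S0 (seen), S5--b-->S3 (seen), S5--c-->S0 (seen)
  visit S2: S2--a-->S2 (seen), S2--b-->S0 (seen), S2--c-->S3 (seen)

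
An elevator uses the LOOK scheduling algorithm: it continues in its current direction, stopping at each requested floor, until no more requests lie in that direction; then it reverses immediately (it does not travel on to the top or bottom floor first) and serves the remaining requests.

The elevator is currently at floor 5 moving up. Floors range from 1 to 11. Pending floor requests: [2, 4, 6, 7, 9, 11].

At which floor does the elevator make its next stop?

Current floor: 5, direction: up
Requests above: [6, 7, 9, 11]
Requests below: [2, 4]
Moving up and requests lie above → nearest above is min([6, 7, 9, 11]) = 6

Answer: 6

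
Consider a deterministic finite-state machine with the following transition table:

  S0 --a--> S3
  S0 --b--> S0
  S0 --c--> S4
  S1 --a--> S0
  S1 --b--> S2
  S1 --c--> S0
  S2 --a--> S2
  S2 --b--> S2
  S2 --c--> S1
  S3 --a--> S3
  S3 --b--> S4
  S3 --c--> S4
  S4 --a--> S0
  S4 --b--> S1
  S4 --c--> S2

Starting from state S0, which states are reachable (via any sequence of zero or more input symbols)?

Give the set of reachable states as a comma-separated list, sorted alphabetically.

BFS from S0:
  visit S0: S0--a-->S3 (new), S0--b-->S0 (seen), S0--c-->S4 (new)
  visit S3: S3--a-->S3 (seen), S3--b-->S4 (seen), S3--c-->S4 (seen)
  visit S4: S4--a-->S0 (seen), S4--b-->S1 (new), S4--c-->S2 (new)
  visit S1: S1--a-->S0 (seen), S1--b-->S2 (seen), S1--c-->S0 (seen)
  visit S2: S2--a-->S2 (seen), S2--b-->S2 (seen), S2--c-->S1 (seen)

Answer: S0, S1, S2, S3, S4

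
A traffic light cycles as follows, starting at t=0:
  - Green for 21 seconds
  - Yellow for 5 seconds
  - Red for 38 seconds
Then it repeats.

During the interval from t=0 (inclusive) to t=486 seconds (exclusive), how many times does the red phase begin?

Answer: 8

Derivation:
Cycle = 21+5+38 = 64s
red phase starts at t = k*64 + 26 for k=0,1,2,...
Need k*64+26 < 486 → k < 7.188
k ∈ {0, ..., 7} → 8 starts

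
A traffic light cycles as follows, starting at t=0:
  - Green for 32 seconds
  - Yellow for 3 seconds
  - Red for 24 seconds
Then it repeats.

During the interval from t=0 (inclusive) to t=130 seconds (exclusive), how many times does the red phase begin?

Answer: 2

Derivation:
Cycle = 32+3+24 = 59s
red phase starts at t = k*59 + 35 for k=0,1,2,...
Need k*59+35 < 130 → k < 1.610
k ∈ {0, ..., 1} → 2 starts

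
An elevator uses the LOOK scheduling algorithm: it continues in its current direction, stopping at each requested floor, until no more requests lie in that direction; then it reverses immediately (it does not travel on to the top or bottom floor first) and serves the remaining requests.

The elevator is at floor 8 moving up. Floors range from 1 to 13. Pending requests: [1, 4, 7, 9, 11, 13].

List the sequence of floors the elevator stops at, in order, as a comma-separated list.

Current: 8, moving UP
Serve above first (ascending): [9, 11, 13]
Then reverse, serve below (descending): [7, 4, 1]

Answer: 9, 11, 13, 7, 4, 1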